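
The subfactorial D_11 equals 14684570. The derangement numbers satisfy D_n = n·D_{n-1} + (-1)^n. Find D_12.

D_12 = 12·14684570 + 1 = 176214841.

176214841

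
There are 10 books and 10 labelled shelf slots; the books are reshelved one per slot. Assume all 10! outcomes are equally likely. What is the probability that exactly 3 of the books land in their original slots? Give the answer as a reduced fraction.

Favorable outcomes: C(10,3)·!7 = 120·1854 = 222480.
Total outcomes: 10! = 3628800.
Probability = 222480/3628800 = 103/1680.

103/1680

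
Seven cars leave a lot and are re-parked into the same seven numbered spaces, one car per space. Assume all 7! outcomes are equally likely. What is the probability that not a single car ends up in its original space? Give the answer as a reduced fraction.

103/280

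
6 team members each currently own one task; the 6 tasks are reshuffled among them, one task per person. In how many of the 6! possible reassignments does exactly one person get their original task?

Pick the single fixed position: C(6,1) = 6 ways.
The other 5 form a derangement: !5 = 44.
Total: 6 × 44 = 264.

264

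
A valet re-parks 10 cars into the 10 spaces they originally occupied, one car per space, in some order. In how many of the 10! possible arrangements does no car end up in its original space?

1334961

By inclusion-exclusion, !10 = Σ (-1)^k · 10!/k! for k=0..10
= 10! - 10!/1! + 10!/2! - 10!/3! + 10!/4! - 10!/5! + 10!/6! - 10!/7! + 10!/8! - 10!/9! + 10!/10!
= 3628800 - 3628800 + 1814400 - 604800 + 151200 - 30240 + 5040 - 720 + 90 - 10 + 1
= 1334961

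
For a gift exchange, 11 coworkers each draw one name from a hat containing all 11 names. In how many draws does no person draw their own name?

14684570

The subfactorial !11 = [11!/e] (nearest integer).
11! = 39916800, and 39916800/e ≈ 14684570.08, so !11 = 14684570.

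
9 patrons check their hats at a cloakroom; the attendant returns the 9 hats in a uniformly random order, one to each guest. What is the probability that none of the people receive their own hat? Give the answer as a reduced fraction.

16687/45360

Favorable outcomes: !9 = 133496.
Total outcomes: 9! = 362880.
Probability = 133496/362880 = 16687/45360.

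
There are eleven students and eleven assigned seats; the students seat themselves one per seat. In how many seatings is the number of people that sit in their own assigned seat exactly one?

14684571

Choose which one of the 11 is fixed: C(11,1) = 11.
The other 10 form a derangement: !10 = 1334961.
Total: 11 × 1334961 = 14684571.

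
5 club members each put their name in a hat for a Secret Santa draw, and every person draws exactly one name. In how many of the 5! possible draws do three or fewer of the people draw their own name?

119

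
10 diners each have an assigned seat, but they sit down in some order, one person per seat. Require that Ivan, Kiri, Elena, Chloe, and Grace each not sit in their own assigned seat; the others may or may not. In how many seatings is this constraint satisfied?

2170680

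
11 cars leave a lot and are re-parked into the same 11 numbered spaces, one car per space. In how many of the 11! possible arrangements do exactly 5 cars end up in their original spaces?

122430

Pick the 5 fixed positions: C(11,5) = 462 ways.
The remaining 6 must be deranged: !6 = 265.
Total: 462 × 265 = 122430.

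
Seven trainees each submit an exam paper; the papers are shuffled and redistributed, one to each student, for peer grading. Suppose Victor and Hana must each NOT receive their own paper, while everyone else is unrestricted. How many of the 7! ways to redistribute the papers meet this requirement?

Let A_j be the event that the j-th constrained one is fixed. By inclusion-exclusion over the 2 events:
Σ_{j=0}^{2} (-1)^j C(2,j)(7-j)!
= C(2,0)·7! - C(2,1)·6! + C(2,2)·5!
= 5040 - 1440 + 120
= 3720

3720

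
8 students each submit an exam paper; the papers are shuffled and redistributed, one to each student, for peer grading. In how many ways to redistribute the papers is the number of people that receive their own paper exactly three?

2464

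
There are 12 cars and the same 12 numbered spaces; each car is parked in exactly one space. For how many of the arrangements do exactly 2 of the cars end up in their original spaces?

88107426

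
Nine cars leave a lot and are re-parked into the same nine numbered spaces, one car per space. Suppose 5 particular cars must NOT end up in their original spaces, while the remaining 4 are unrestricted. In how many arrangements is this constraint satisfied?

205056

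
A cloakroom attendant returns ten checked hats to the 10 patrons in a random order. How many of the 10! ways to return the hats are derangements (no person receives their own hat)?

1334961

Use !n = n·!(n-1) + (-1)^n.
!10 = 10·133496 + 1 = 1334961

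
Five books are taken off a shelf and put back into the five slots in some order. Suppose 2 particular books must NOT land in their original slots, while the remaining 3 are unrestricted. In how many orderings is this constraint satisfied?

78

Let A_j be the event that the j-th constrained one is fixed. By inclusion-exclusion over the 2 events:
Σ_{j=0}^{2} (-1)^j C(2,j)(5-j)!
= C(2,0)·5! - C(2,1)·4! + C(2,2)·3!
= 120 - 48 + 6
= 78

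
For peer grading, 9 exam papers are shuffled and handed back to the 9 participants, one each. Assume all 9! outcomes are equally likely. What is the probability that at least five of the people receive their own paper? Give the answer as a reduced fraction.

1339/362880

Favorable outcomes: Σ_{i≥5} C(9,i)·!(9-i) = 126·9 + 84·2 + 36·1 + 9·0 + 1·1 = 1339.
Total outcomes: 9! = 362880.
Probability = 1339/362880 = 1339/362880.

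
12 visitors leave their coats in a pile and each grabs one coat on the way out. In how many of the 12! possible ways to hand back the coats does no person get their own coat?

176214841

Recurrence: !12 = 11·(!11 + !10).
!12 = 11·(14684570 + 1334961) = 11·16019531 = 176214841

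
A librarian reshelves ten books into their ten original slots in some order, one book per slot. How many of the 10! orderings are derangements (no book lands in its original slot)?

1334961

Use !n = n·!(n-1) + (-1)^n.
!10 = 10·133496 + 1 = 1334961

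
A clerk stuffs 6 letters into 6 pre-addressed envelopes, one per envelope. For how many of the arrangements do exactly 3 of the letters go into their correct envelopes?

40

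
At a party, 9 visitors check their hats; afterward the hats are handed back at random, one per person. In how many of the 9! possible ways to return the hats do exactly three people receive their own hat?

Pick the 3 fixed positions: C(9,3) = 84 ways.
The remaining 6 must be deranged: !6 = 265.
Total: 84 × 265 = 22260.

22260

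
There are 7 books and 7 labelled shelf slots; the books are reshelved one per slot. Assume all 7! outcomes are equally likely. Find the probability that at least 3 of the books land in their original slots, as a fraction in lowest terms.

Favorable outcomes: Σ_{i≥3} C(7,i)·!(7-i) = 35·9 + 35·2 + 21·1 + 7·0 + 1·1 = 407.
Total outcomes: 7! = 5040.
Probability = 407/5040 = 407/5040.

407/5040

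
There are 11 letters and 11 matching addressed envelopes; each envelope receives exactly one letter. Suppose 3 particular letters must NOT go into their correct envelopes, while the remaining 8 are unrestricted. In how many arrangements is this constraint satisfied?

Let A_j be the event that the j-th constrained one is fixed. By inclusion-exclusion over the 3 events:
Σ_{j=0}^{3} (-1)^j C(3,j)(11-j)!
= C(3,0)·11! - C(3,1)·10! + C(3,2)·9! - C(3,3)·8!
= 39916800 - 10886400 + 1088640 - 40320
= 30078720

30078720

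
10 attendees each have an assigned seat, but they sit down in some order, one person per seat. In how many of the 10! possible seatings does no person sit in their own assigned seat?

The subfactorial !10 = [10!/e] (nearest integer).
10! = 3628800, and 3628800/e ≈ 1334960.92, so !10 = 1334961.

1334961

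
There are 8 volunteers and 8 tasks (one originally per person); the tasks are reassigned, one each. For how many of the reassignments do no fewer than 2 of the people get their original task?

# with exactly i fixed is C(8,i)·!(8-i); sum over i=2..8:
  i=2: C(8,2)·!6 = 28·265 = 7420
  i=3: C(8,3)·!5 = 56·44 = 2464
  i=4: C(8,4)·!4 = 70·9 = 630
  i=5: C(8,5)·!3 = 56·2 = 112
  i=6: C(8,6)·!2 = 28·1 = 28
  i=7: C(8,7)·!1 = 8·0 = 0
  i=8: C(8,8)·!0 = 1·1 = 1
Total = 10655.

10655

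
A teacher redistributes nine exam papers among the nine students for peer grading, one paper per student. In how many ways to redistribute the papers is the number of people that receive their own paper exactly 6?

168

Choose which 6 of the 9 are fixed: C(9,6) = 84.
The remaining 3 must be deranged: !3 = 2.
Total: 84 × 2 = 168.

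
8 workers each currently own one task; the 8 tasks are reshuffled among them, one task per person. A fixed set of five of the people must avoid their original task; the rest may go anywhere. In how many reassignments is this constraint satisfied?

Inclusion-exclusion on the 5 forbidden self-matches:
Σ_{j=0}^{5} (-1)^j C(5,j)(8-j)!
= C(5,0)·8! - C(5,1)·7! + C(5,2)·6! - C(5,3)·5! + C(5,4)·4! - C(5,5)·3!
= 40320 - 25200 + 7200 - 1200 + 120 - 6
= 21234

21234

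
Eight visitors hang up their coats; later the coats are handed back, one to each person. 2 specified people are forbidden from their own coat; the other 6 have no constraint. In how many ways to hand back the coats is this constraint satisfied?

30960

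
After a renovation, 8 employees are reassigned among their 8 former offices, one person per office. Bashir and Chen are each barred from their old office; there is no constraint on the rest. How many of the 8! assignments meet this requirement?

30960

Inclusion-exclusion on the 2 forbidden self-matches:
Σ_{j=0}^{2} (-1)^j C(2,j)(8-j)!
= C(2,0)·8! - C(2,1)·7! + C(2,2)·6!
= 40320 - 10080 + 720
= 30960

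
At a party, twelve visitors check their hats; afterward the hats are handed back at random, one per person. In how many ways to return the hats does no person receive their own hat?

176214841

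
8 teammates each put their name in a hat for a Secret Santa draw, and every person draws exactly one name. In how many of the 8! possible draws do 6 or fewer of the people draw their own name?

40319

Sum C(8,i)·!(8-i) for i = 0..6:
  i=0: C(8,0)·!8 = 1·14833 = 14833
  i=1: C(8,1)·!7 = 8·1854 = 14832
  i=2: C(8,2)·!6 = 28·265 = 7420
  i=3: C(8,3)·!5 = 56·44 = 2464
  i=4: C(8,4)·!4 = 70·9 = 630
  i=5: C(8,5)·!3 = 56·2 = 112
  i=6: C(8,6)·!2 = 28·1 = 28
Total = 40319.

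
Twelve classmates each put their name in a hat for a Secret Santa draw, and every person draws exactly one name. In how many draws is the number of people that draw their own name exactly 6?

244860

Pick the 6 fixed positions: C(12,6) = 924 ways.
The remaining 6 must be deranged: !6 = 265.
Total: 924 × 265 = 244860.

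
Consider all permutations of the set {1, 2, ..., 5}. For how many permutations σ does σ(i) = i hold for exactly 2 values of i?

Pick the 2 fixed positions: C(5,2) = 10 ways.
The remaining 3 must be deranged: !3 = 2.
Total: 10 × 2 = 20.

20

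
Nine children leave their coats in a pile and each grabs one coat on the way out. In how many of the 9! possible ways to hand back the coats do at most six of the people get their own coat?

Sum C(9,i)·!(9-i) for i = 0..6:
  i=0: C(9,0)·!9 = 1·133496 = 133496
  i=1: C(9,1)·!8 = 9·14833 = 133497
  i=2: C(9,2)·!7 = 36·1854 = 66744
  i=3: C(9,3)·!6 = 84·265 = 22260
  i=4: C(9,4)·!5 = 126·44 = 5544
  i=5: C(9,5)·!4 = 126·9 = 1134
  i=6: C(9,6)·!3 = 84·2 = 168
Total = 362843.

362843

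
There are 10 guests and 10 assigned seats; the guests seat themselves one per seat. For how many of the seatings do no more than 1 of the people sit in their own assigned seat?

2669921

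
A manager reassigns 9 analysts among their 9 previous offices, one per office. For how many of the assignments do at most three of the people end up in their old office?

Sum C(9,i)·!(9-i) for i = 0..3:
  i=0: C(9,0)·!9 = 1·133496 = 133496
  i=1: C(9,1)·!8 = 9·14833 = 133497
  i=2: C(9,2)·!7 = 36·1854 = 66744
  i=3: C(9,3)·!6 = 84·265 = 22260
Total = 355997.

355997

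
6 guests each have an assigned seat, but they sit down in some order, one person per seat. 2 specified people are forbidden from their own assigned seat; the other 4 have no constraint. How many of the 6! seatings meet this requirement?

Inclusion-exclusion on the 2 forbidden self-matches:
Σ_{j=0}^{2} (-1)^j C(2,j)(6-j)!
= C(2,0)·6! - C(2,1)·5! + C(2,2)·4!
= 720 - 240 + 24
= 504

504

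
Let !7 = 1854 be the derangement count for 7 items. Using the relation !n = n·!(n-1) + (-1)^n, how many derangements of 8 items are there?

!8 = 8·1854 + 1 = 14833.

14833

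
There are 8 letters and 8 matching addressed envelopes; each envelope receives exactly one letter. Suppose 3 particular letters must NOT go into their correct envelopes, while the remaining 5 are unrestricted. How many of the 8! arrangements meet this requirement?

27240

Inclusion-exclusion on the 3 forbidden self-matches:
Σ_{j=0}^{3} (-1)^j C(3,j)(8-j)!
= C(3,0)·8! - C(3,1)·7! + C(3,2)·6! - C(3,3)·5!
= 40320 - 15120 + 2160 - 120
= 27240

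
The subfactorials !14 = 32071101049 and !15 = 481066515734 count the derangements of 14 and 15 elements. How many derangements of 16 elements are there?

!16 = (16-1)·(!15 + !14) = 15·(481066515734 + 32071101049) = 15·513137616783 = 7697064251745.

7697064251745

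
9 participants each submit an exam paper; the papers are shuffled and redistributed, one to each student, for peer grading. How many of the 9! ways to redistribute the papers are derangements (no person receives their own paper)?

!9 = 9! · Σ_{k=0}^{9} (-1)^k/k!
= 9! - 9!/1! + 9!/2! - 9!/3! + 9!/4! - 9!/5! + 9!/6! - 9!/7! + 9!/8! - 9!/9!
= 362880 - 362880 + 181440 - 60480 + 15120 - 3024 + 504 - 72 + 9 - 1
= 133496

133496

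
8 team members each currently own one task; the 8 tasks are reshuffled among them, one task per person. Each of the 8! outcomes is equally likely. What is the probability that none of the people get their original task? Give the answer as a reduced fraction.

2119/5760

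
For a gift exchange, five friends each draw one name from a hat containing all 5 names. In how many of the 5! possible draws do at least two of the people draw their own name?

# with exactly i fixed is C(5,i)·!(5-i); sum over i=2..5:
  i=2: C(5,2)·!3 = 10·2 = 20
  i=3: C(5,3)·!2 = 10·1 = 10
  i=4: C(5,4)·!1 = 5·0 = 0
  i=5: C(5,5)·!0 = 1·1 = 1
Total = 31.

31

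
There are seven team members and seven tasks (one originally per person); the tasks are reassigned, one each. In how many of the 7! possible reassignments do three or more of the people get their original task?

407

Sum C(7,i)·!(7-i) for i = 3..7:
  i=3: C(7,3)·!4 = 35·9 = 315
  i=4: C(7,4)·!3 = 35·2 = 70
  i=5: C(7,5)·!2 = 21·1 = 21
  i=6: C(7,6)·!1 = 7·0 = 0
  i=7: C(7,7)·!0 = 1·1 = 1
Total = 407.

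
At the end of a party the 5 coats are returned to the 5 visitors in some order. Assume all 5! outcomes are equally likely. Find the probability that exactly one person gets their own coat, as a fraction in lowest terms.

3/8

Favorable outcomes: C(5,1)·!4 = 5·9 = 45.
Total outcomes: 5! = 120.
Probability = 45/120 = 3/8.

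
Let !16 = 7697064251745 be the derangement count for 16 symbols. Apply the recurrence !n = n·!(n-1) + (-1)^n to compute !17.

!17 = 17·7697064251745 - 1 = 130850092279664.

130850092279664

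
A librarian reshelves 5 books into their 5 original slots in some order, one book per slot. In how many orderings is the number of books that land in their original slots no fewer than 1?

76

# with exactly i fixed is C(5,i)·!(5-i); sum over i=1..5:
  i=1: C(5,1)·!4 = 5·9 = 45
  i=2: C(5,2)·!3 = 10·2 = 20
  i=3: C(5,3)·!2 = 10·1 = 10
  i=4: C(5,4)·!1 = 5·0 = 0
  i=5: C(5,5)·!0 = 1·1 = 1
Total = 76.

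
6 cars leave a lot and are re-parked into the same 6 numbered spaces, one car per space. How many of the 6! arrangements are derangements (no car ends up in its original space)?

265

!6 is the nearest integer to 6!/e.
6! = 720, and 720/e ≈ 264.87, so !6 = 265.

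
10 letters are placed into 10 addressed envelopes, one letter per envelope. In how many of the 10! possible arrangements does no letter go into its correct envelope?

Use !n = (n-1)(!(n-1) + !(n-2)).
!10 = 9·(133496 + 14833) = 9·148329 = 1334961

1334961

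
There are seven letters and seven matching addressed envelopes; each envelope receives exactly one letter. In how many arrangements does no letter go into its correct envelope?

1854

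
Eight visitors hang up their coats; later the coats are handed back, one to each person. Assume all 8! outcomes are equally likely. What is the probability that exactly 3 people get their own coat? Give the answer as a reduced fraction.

Favorable outcomes: C(8,3)·!5 = 56·44 = 2464.
Total outcomes: 8! = 40320.
Probability = 2464/40320 = 11/180.

11/180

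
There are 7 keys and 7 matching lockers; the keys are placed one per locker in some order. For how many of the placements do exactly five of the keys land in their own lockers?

21

Choose which 5 of the 7 are fixed: C(7,5) = 21.
The other 2 form a derangement: !2 = 1.
Total: 21 × 1 = 21.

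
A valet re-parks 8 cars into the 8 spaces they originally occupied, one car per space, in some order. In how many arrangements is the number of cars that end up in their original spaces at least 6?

Sum C(8,i)·!(8-i) for i = 6..8:
  i=6: C(8,6)·!2 = 28·1 = 28
  i=7: C(8,7)·!1 = 8·0 = 0
  i=8: C(8,8)·!0 = 1·1 = 1
Total = 29.

29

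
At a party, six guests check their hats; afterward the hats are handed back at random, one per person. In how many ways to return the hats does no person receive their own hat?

265

The subfactorial !6 = [6!/e] (nearest integer).
6! = 720, and 720/e ≈ 264.87, so !6 = 265.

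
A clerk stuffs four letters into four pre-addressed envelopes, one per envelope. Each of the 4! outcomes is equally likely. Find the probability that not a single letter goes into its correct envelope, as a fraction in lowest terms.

Favorable outcomes: !4 = 9.
Total outcomes: 4! = 24.
Probability = 9/24 = 3/8.

3/8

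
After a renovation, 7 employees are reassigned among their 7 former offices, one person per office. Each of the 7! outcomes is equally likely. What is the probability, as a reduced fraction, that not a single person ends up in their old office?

103/280

Favorable outcomes: !7 = 1854.
Total outcomes: 7! = 5040.
Probability = 1854/5040 = 103/280.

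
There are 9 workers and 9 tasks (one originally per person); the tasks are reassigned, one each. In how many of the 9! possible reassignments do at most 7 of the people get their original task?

Sum C(9,i)·!(9-i) for i = 0..7:
  i=0: C(9,0)·!9 = 1·133496 = 133496
  i=1: C(9,1)·!8 = 9·14833 = 133497
  i=2: C(9,2)·!7 = 36·1854 = 66744
  i=3: C(9,3)·!6 = 84·265 = 22260
  i=4: C(9,4)·!5 = 126·44 = 5544
  i=5: C(9,5)·!4 = 126·9 = 1134
  i=6: C(9,6)·!3 = 84·2 = 168
  i=7: C(9,7)·!2 = 36·1 = 36
Total = 362879.

362879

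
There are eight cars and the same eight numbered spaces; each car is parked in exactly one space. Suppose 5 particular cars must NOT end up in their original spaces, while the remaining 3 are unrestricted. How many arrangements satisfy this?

21234

Inclusion-exclusion on the 5 forbidden self-matches:
Σ_{j=0}^{5} (-1)^j C(5,j)(8-j)!
= C(5,0)·8! - C(5,1)·7! + C(5,2)·6! - C(5,3)·5! + C(5,4)·4! - C(5,5)·3!
= 40320 - 25200 + 7200 - 1200 + 120 - 6
= 21234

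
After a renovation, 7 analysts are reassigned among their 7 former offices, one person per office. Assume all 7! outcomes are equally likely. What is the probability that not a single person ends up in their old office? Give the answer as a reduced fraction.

Favorable outcomes: !7 = 1854.
Total outcomes: 7! = 5040.
Probability = 1854/5040 = 103/280.

103/280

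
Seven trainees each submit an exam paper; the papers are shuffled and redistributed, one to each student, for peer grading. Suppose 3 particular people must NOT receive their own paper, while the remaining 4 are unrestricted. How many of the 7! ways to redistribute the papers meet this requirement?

Inclusion-exclusion on the 3 forbidden self-matches:
Σ_{j=0}^{3} (-1)^j C(3,j)(7-j)!
= C(3,0)·7! - C(3,1)·6! + C(3,2)·5! - C(3,3)·4!
= 5040 - 2160 + 360 - 24
= 3216

3216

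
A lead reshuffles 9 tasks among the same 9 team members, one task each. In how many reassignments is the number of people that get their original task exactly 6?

168

Pick the 6 fixed positions: C(9,6) = 84 ways.
The other 3 form a derangement: !3 = 2.
Total: 84 × 2 = 168.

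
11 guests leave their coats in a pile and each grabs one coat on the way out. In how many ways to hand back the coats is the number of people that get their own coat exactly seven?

Pick the 7 fixed positions: C(11,7) = 330 ways.
The remaining 4 must be deranged: !4 = 9.
Total: 330 × 9 = 2970.

2970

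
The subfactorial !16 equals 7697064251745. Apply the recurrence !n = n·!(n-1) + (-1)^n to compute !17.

130850092279664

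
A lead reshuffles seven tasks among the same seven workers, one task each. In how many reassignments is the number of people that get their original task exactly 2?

Pick the 2 fixed positions: C(7,2) = 21 ways.
The other 5 form a derangement: !5 = 44.
Total: 21 × 44 = 924.

924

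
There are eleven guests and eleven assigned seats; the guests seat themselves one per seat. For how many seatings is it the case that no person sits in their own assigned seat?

14684570

Recurrence: !11 = 10·(!10 + !9).
!11 = 10·(1334961 + 133496) = 10·1468457 = 14684570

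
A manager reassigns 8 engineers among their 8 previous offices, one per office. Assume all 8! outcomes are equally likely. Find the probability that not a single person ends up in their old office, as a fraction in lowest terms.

2119/5760

Favorable outcomes: !8 = 14833.
Total outcomes: 8! = 40320.
Probability = 14833/40320 = 2119/5760.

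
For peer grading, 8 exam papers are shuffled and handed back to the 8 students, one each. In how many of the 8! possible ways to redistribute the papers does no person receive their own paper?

14833

!8 is the nearest integer to 8!/e.
8! = 40320, and 40320/e ≈ 14832.90, so !8 = 14833.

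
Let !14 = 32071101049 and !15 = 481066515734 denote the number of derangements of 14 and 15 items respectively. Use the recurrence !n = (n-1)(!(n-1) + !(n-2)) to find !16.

7697064251745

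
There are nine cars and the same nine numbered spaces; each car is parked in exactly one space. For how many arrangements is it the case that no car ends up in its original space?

133496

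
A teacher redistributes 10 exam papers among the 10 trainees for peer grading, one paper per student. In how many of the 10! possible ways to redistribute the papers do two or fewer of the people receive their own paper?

3337406

Sum C(10,i)·!(10-i) for i = 0..2:
  i=0: C(10,0)·!10 = 1·1334961 = 1334961
  i=1: C(10,1)·!9 = 10·133496 = 1334960
  i=2: C(10,2)·!8 = 45·14833 = 667485
Total = 3337406.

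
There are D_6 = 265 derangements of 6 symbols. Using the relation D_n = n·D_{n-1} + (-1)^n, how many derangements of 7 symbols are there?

1854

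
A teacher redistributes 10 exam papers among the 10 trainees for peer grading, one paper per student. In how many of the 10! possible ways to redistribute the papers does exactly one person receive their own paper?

1334960

Pick the single fixed position: C(10,1) = 10 ways.
The remaining 9 must be deranged: !9 = 133496.
Total: 10 × 133496 = 1334960.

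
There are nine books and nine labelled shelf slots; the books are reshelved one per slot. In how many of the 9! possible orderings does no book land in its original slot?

133496

The subfactorial !9 = [9!/e] (nearest integer).
9! = 362880, and 362880/e ≈ 133496.09, so !9 = 133496.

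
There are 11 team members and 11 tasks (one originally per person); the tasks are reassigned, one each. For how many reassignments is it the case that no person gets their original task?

14684570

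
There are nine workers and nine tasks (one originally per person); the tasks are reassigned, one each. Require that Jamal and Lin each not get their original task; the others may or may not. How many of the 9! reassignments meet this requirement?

287280

Inclusion-exclusion on the 2 forbidden self-matches:
Σ_{j=0}^{2} (-1)^j C(2,j)(9-j)!
= C(2,0)·9! - C(2,1)·8! + C(2,2)·7!
= 362880 - 80640 + 5040
= 287280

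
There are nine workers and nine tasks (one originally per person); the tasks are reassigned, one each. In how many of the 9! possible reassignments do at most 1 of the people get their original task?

266993

Sum C(9,i)·!(9-i) for i = 0..1:
  i=0: C(9,0)·!9 = 1·133496 = 133496
  i=1: C(9,1)·!8 = 9·14833 = 133497
Total = 266993.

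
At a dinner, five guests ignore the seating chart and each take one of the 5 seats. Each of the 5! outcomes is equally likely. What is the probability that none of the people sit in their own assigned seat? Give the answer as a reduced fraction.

11/30

Favorable outcomes: !5 = 44.
Total outcomes: 5! = 120.
Probability = 44/120 = 11/30.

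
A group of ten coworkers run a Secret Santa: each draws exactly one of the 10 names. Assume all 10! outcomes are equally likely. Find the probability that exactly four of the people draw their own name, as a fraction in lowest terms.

53/3456

Favorable outcomes: C(10,4)·!6 = 210·265 = 55650.
Total outcomes: 10! = 3628800.
Probability = 55650/3628800 = 53/3456.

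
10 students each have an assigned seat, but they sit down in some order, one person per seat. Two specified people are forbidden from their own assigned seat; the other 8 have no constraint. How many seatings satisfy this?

2943360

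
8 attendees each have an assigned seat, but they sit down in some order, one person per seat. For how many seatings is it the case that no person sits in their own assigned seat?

14833

The subfactorial !8 = [8!/e] (nearest integer).
8! = 40320, and 40320/e ≈ 14832.90, so !8 = 14833.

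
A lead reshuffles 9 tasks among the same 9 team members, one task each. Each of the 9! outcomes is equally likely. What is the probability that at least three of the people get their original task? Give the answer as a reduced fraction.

29143/362880

Favorable outcomes: Σ_{i≥3} C(9,i)·!(9-i) = 84·265 + 126·44 + 126·9 + 84·2 + 36·1 + 9·0 + 1·1 = 29143.
Total outcomes: 9! = 362880.
Probability = 29143/362880 = 29143/362880.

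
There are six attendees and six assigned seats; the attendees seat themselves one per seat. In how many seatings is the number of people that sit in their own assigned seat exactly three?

40

Choose which 3 of the 6 are fixed: C(6,3) = 20.
The remaining 3 must be deranged: !3 = 2.
Total: 20 × 2 = 40.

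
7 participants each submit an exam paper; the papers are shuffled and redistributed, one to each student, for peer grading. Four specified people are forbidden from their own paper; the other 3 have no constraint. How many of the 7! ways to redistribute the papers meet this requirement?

2790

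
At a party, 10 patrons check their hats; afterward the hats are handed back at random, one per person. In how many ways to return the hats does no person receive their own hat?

1334961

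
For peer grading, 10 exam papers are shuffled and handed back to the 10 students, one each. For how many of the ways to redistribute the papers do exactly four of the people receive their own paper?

55650

Pick the 4 fixed positions: C(10,4) = 210 ways.
The other 6 form a derangement: !6 = 265.
Total: 210 × 265 = 55650.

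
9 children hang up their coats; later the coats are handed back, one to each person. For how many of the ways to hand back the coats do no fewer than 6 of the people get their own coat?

# with exactly i fixed is C(9,i)·!(9-i); sum over i=6..9:
  i=6: C(9,6)·!3 = 84·2 = 168
  i=7: C(9,7)·!2 = 36·1 = 36
  i=8: C(9,8)·!1 = 9·0 = 0
  i=9: C(9,9)·!0 = 1·1 = 1
Total = 205.

205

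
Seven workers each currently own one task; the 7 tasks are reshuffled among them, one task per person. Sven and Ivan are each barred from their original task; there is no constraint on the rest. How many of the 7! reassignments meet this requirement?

Let A_j be the event that the j-th constrained one is fixed. By inclusion-exclusion over the 2 events:
Σ_{j=0}^{2} (-1)^j C(2,j)(7-j)!
= C(2,0)·7! - C(2,1)·6! + C(2,2)·5!
= 5040 - 1440 + 120
= 3720

3720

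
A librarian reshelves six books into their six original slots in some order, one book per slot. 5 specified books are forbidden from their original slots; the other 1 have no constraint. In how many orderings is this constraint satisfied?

309

Let A_j be the event that the j-th constrained one is fixed. By inclusion-exclusion over the 5 events:
Σ_{j=0}^{5} (-1)^j C(5,j)(6-j)!
= C(5,0)·6! - C(5,1)·5! + C(5,2)·4! - C(5,3)·3! + C(5,4)·2! - C(5,5)·1!
= 720 - 600 + 240 - 60 + 10 - 1
= 309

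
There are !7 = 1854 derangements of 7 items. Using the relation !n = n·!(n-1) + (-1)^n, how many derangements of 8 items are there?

14833

!8 = 8·1854 + 1 = 14833.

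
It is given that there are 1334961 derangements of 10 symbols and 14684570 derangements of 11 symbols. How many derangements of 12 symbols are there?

!12 = (12-1)·(!11 + !10) = 11·(14684570 + 1334961) = 11·16019531 = 176214841.

176214841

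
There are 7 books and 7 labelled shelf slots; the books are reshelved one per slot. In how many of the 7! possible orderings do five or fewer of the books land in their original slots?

5039

# with exactly i fixed is C(7,i)·!(7-i); sum over i=0..5:
  i=0: C(7,0)·!7 = 1·1854 = 1854
  i=1: C(7,1)·!6 = 7·265 = 1855
  i=2: C(7,2)·!5 = 21·44 = 924
  i=3: C(7,3)·!4 = 35·9 = 315
  i=4: C(7,4)·!3 = 35·2 = 70
  i=5: C(7,5)·!2 = 21·1 = 21
Total = 5039.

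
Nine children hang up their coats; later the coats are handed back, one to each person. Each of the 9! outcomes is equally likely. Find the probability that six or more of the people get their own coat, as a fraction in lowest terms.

41/72576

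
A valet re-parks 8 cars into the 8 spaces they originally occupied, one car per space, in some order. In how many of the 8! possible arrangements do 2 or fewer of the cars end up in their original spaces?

37085

# with exactly i fixed is C(8,i)·!(8-i); sum over i=0..2:
  i=0: C(8,0)·!8 = 1·14833 = 14833
  i=1: C(8,1)·!7 = 8·1854 = 14832
  i=2: C(8,2)·!6 = 28·265 = 7420
Total = 37085.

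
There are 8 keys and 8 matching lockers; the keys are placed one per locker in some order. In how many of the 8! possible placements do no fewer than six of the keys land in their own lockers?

29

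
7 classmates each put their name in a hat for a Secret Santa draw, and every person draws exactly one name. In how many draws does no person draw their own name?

1854

The subfactorial !7 = [7!/e] (nearest integer).
7! = 5040, and 5040/e ≈ 1854.11, so !7 = 1854.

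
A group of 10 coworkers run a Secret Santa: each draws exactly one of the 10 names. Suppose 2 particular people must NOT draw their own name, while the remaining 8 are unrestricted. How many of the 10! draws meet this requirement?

Let A_j be the event that the j-th constrained one is fixed. By inclusion-exclusion over the 2 events:
Σ_{j=0}^{2} (-1)^j C(2,j)(10-j)!
= C(2,0)·10! - C(2,1)·9! + C(2,2)·8!
= 3628800 - 725760 + 40320
= 2943360

2943360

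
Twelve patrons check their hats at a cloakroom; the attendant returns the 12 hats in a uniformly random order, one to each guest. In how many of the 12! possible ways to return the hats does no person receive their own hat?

176214841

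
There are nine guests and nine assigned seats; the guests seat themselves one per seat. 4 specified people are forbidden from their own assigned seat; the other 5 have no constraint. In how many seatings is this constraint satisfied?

229080

Let A_j be the event that the j-th constrained one is fixed. By inclusion-exclusion over the 4 events:
Σ_{j=0}^{4} (-1)^j C(4,j)(9-j)!
= C(4,0)·9! - C(4,1)·8! + C(4,2)·7! - C(4,3)·6! + C(4,4)·5!
= 362880 - 161280 + 30240 - 2880 + 120
= 229080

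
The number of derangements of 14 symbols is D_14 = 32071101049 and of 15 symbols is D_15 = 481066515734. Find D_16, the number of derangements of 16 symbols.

D_16 = (16-1)·(D_15 + D_14) = 15·(481066515734 + 32071101049) = 15·513137616783 = 7697064251745.

7697064251745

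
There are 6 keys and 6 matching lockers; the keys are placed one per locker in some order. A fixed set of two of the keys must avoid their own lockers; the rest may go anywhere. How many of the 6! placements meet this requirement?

Let A_j be the event that the j-th constrained one is fixed. By inclusion-exclusion over the 2 events:
Σ_{j=0}^{2} (-1)^j C(2,j)(6-j)!
= C(2,0)·6! - C(2,1)·5! + C(2,2)·4!
= 720 - 240 + 24
= 504

504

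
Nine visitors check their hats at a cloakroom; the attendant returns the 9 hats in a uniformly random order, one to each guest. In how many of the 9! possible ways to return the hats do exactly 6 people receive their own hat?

168

Choose which 6 of the 9 are fixed: C(9,6) = 84.
The remaining 3 must be deranged: !3 = 2.
Total: 84 × 2 = 168.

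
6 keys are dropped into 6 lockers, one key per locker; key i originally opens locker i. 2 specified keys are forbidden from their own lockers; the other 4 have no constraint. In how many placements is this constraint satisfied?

504

Let A_j be the event that the j-th constrained one is fixed. By inclusion-exclusion over the 2 events:
Σ_{j=0}^{2} (-1)^j C(2,j)(6-j)!
= C(2,0)·6! - C(2,1)·5! + C(2,2)·4!
= 720 - 240 + 24
= 504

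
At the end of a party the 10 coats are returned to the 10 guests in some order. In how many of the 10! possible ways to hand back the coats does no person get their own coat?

The number of derangements of 10 is !10 = Σ_{k=0}^{10} (-1)^k·10!/k!
= 10! - 10!/1! + 10!/2! - 10!/3! + 10!/4! - 10!/5! + 10!/6! - 10!/7! + 10!/8! - 10!/9! + 10!/10!
= 3628800 - 3628800 + 1814400 - 604800 + 151200 - 30240 + 5040 - 720 + 90 - 10 + 1
= 1334961

1334961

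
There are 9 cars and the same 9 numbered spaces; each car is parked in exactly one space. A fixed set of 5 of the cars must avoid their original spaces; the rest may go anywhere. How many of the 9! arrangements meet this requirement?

205056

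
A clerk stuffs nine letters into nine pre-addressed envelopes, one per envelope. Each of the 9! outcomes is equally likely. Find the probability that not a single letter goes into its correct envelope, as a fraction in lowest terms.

16687/45360

Favorable outcomes: !9 = 133496.
Total outcomes: 9! = 362880.
Probability = 133496/362880 = 16687/45360.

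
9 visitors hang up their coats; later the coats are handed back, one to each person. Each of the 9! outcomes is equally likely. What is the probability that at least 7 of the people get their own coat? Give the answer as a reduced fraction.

37/362880

Favorable outcomes: Σ_{i≥7} C(9,i)·!(9-i) = 36·1 + 9·0 + 1·1 = 37.
Total outcomes: 9! = 362880.
Probability = 37/362880 = 37/362880.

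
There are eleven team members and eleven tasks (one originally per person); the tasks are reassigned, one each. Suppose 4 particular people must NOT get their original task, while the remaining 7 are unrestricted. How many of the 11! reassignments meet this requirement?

27422640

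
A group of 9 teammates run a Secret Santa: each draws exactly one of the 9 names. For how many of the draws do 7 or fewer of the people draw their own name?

Sum C(9,i)·!(9-i) for i = 0..7:
  i=0: C(9,0)·!9 = 1·133496 = 133496
  i=1: C(9,1)·!8 = 9·14833 = 133497
  i=2: C(9,2)·!7 = 36·1854 = 66744
  i=3: C(9,3)·!6 = 84·265 = 22260
  i=4: C(9,4)·!5 = 126·44 = 5544
  i=5: C(9,5)·!4 = 126·9 = 1134
  i=6: C(9,6)·!3 = 84·2 = 168
  i=7: C(9,7)·!2 = 36·1 = 36
Total = 362879.

362879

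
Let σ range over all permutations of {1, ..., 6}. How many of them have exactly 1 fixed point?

Choose which one of the 6 is fixed: C(6,1) = 6.
The other 5 form a derangement: !5 = 44.
Total: 6 × 44 = 264.

264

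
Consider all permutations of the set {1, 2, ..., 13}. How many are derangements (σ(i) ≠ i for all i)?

2290792932

!13 = 13! · Σ_{k=0}^{13} (-1)^k/k!
= 13! - 13!/1! + 13!/2! - 13!/3! + 13!/4! - 13!/5! + 13!/6! - 13!/7! + 13!/8! - 13!/9! + 13!/10! - 13!/11! + 13!/12! - 13!/13!
= 6227020800 - 6227020800 + 3113510400 - 1037836800 + 259459200 - 51891840 + 8648640 - 1235520 + 154440 - 17160 + 1716 - 156 + 13 - 1
= 2290792932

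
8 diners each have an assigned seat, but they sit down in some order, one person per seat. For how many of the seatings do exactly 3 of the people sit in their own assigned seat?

Choose which 3 of the 8 are fixed: C(8,3) = 56.
The remaining 5 must be deranged: !5 = 44.
Total: 56 × 44 = 2464.

2464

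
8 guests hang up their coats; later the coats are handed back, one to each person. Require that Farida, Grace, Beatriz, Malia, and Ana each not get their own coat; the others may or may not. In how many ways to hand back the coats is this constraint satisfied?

Let A_j be the event that the j-th constrained one is fixed. By inclusion-exclusion over the 5 events:
Σ_{j=0}^{5} (-1)^j C(5,j)(8-j)!
= C(5,0)·8! - C(5,1)·7! + C(5,2)·6! - C(5,3)·5! + C(5,4)·4! - C(5,5)·3!
= 40320 - 25200 + 7200 - 1200 + 120 - 6
= 21234

21234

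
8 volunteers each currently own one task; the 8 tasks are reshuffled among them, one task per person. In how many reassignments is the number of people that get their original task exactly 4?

Pick the 4 fixed positions: C(8,4) = 70 ways.
The other 4 form a derangement: !4 = 9.
Total: 70 × 9 = 630.

630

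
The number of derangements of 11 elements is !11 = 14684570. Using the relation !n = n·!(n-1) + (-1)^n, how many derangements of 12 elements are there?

176214841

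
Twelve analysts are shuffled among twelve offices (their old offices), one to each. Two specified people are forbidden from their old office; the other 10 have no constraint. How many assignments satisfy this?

402796800

Inclusion-exclusion on the 2 forbidden self-matches:
Σ_{j=0}^{2} (-1)^j C(2,j)(12-j)!
= C(2,0)·12! - C(2,1)·11! + C(2,2)·10!
= 479001600 - 79833600 + 3628800
= 402796800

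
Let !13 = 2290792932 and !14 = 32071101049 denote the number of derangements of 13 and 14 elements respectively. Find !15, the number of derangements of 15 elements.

!15 = (15-1)·(!14 + !13) = 14·(32071101049 + 2290792932) = 14·34361893981 = 481066515734.

481066515734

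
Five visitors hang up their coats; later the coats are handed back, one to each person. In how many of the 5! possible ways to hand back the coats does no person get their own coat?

44

By inclusion-exclusion, !5 = Σ (-1)^k · 5!/k! for k=0..5
= 5! - 5!/1! + 5!/2! - 5!/3! + 5!/4! - 5!/5!
= 120 - 120 + 60 - 20 + 5 - 1
= 44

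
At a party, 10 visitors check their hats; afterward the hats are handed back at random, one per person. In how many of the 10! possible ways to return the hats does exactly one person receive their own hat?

1334960

Pick the single fixed position: C(10,1) = 10 ways.
The remaining 9 must be deranged: !9 = 133496.
Total: 10 × 133496 = 1334960.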